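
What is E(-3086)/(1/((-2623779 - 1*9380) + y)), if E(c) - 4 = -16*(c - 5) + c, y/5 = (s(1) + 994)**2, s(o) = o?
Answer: 107446981284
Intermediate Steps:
y = 4950125 (y = 5*(1 + 994)**2 = 5*995**2 = 5*990025 = 4950125)
E(c) = 84 - 15*c (E(c) = 4 + (-16*(c - 5) + c) = 4 + (-16*(-5 + c) + c) = 4 + ((80 - 16*c) + c) = 4 + (80 - 15*c) = 84 - 15*c)
E(-3086)/(1/((-2623779 - 1*9380) + y)) = (84 - 15*(-3086))/(1/((-2623779 - 1*9380) + 4950125)) = (84 + 46290)/(1/((-2623779 - 9380) + 4950125)) = 46374/(1/(-2633159 + 4950125)) = 46374/(1/2316966) = 46374*2316966 = 107446981284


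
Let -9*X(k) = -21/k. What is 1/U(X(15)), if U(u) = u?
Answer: 45/7 ≈ 6.4286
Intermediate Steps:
X(k) = 7/(3*k) (X(k) = -(-7)/(3*k) = 7/(3*k))
1/U(X(15)) = 1/((7/3)/15) = 1/((7/3)*(1/15)) = 1/(7/45) = 45/7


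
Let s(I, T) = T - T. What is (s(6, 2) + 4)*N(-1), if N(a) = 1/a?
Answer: -4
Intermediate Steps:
s(I, T) = 0
(s(6, 2) + 4)*N(-1) = (0 + 4)/(-1) = 4*(-1) = -4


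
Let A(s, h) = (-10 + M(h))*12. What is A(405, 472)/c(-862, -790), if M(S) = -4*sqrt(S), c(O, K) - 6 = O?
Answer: 15/107 + 12*sqrt(118)/107 ≈ 1.3584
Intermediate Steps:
c(O, K) = 6 + O
A(s, h) = -120 - 48*sqrt(h) (A(s, h) = (-10 - 4*sqrt(h))*12 = -120 - 48*sqrt(h))
A(405, 472)/c(-862, -790) = (-120 - 96*sqrt(118))/(6 - 862) = (-120 - 96*sqrt(118))/(-856) = (-120 - 96*sqrt(118))*(-1/856) = 15/107 + 12*sqrt(118)/107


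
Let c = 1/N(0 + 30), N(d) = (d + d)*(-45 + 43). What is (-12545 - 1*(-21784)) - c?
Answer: 1108681/120 ≈ 9239.0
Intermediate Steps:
N(d) = -4*d (N(d) = (2*d)*(-2) = -4*d)
c = -1/120 (c = 1/(-4*(0 + 30)) = 1/(-4*30) = 1/(-120) = -1/120 ≈ -0.0083333)
(-12545 - 1*(-21784)) - c = (-12545 - 1*(-21784)) - 1*(-1/120) = (-12545 + 21784) + 1/120 = 9239 + 1/120 = 1108681/120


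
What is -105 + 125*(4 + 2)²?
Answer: 4395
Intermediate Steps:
-105 + 125*(4 + 2)² = -105 + 125*6² = -105 + 125*36 = -105 + 4500 = 4395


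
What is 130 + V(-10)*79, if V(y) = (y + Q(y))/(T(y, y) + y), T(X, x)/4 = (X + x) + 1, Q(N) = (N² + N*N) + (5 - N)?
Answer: -5015/86 ≈ -58.314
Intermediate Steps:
Q(N) = 5 - N + 2*N² (Q(N) = (N² + N²) + (5 - N) = 2*N² + (5 - N) = 5 - N + 2*N²)
T(X, x) = 4 + 4*X + 4*x (T(X, x) = 4*((X + x) + 1) = 4*(1 + X + x) = 4 + 4*X + 4*x)
V(y) = (5 + 2*y²)/(4 + 9*y) (V(y) = (y + (5 - y + 2*y²))/((4 + 4*y + 4*y) + y) = (5 + 2*y²)/((4 + 8*y) + y) = (5 + 2*y²)/(4 + 9*y))
130 + V(-10)*79 = 130 + ((5 + 2*(-10)²)/(4 + 9*(-10)))*79 = 130 + ((5 + 2*100)/(4 - 90))*79 = 130 + ((5 + 200)/(-86))*79 = 130 - 1/86*205*79 = 130 - 205/86*79 = 130 - 16195/86 = -5015/86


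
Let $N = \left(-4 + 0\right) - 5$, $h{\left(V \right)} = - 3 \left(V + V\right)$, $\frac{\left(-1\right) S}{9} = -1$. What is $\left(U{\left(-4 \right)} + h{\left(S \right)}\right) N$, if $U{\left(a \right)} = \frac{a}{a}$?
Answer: $477$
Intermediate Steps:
$U{\left(a \right)} = 1$
$S = 9$ ($S = \left(-9\right) \left(-1\right) = 9$)
$h{\left(V \right)} = - 6 V$ ($h{\left(V \right)} = - 3 \cdot 2 V = - 6 V$)
$N = -9$ ($N = -4 - 5 = -9$)
$\left(U{\left(-4 \right)} + h{\left(S \right)}\right) N = \left(1 - 54\right) \left(-9\right) = \left(-53\right) \left(-9\right) = 477$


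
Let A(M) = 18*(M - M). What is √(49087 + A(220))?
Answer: √49087 ≈ 221.56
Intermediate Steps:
A(M) = 0 (A(M) = 18*0 = 0)
√(49087 + A(220)) = √(49087 + 0) = √49087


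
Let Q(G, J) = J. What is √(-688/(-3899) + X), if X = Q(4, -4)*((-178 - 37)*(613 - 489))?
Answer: 4*√101322837322/3899 ≈ 326.56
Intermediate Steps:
X = 106640 (X = -4*(-178 - 37)*(613 - 489) = -(-860)*124 = -4*(-26660) = 106640)
√(-688/(-3899) + X) = √(-688/(-3899) + 106640) = √(-688*(-1/3899) + 106640) = √(688/3899 + 106640) = √(415790048/3899) = 4*√101322837322/3899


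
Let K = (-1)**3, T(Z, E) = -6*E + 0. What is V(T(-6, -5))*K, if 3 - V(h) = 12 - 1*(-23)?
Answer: 32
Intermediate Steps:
T(Z, E) = -6*E
V(h) = -32 (V(h) = 3 - (12 - 1*(-23)) = 3 - (12 + 23) = 3 - 1*35 = 3 - 35 = -32)
K = -1
V(T(-6, -5))*K = -32*(-1) = 32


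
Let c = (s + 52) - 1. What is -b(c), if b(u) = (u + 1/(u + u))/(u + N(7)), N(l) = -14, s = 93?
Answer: -41473/37440 ≈ -1.1077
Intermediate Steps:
c = 144 (c = (93 + 52) - 1 = 145 - 1 = 144)
b(u) = (u + 1/(2*u))/(-14 + u) (b(u) = (u + 1/(u + u))/(u - 14) = (u + 1/(2*u))/(-14 + u))
-b(c) = -(1/2 + 144**2)/(144*(-14 + 144)) = -(1/2 + 20736)/(144*130) = -41473/(144*130*2) = -1*41473/37440 = -41473/37440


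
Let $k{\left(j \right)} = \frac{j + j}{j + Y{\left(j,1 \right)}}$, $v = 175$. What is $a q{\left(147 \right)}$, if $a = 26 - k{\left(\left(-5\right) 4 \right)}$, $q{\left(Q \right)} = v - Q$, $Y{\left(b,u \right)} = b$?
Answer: $700$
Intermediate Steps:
$q{\left(Q \right)} = 175 - Q$
$k{\left(j \right)} = 1$ ($k{\left(j \right)} = \frac{j + j}{j + j} = \frac{2 j}{2 j} = 2 j \frac{1}{2 j} = 1$)
$a = 25$ ($a = 26 - 1 = 25$)
$a q{\left(147 \right)} = 25 \left(175 - 147\right) = 25 \cdot 28 = 700$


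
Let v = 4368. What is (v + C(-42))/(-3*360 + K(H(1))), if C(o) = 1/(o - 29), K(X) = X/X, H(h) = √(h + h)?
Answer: -310127/76609 ≈ -4.0482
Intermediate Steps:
H(h) = √2*√h (H(h) = √(2*h) = √2*√h)
K(X) = 1
C(o) = 1/(-29 + o)
(v + C(-42))/(-3*360 + K(H(1))) = (4368 + 1/(-29 - 42))/(-3*360 + 1) = (4368 + 1/(-71))/(-1080 + 1) = (4368 - 1/71)/(-1079) = (310127/71)*(-1/1079) = -310127/76609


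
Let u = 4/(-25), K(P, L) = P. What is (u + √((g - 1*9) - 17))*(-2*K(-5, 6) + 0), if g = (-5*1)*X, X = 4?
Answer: -8/5 + 10*I*√46 ≈ -1.6 + 67.823*I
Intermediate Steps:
g = -20 (g = -5*1*4 = -5*4 = -20)
u = -4/25 (u = 4*(-1/25) = -4/25 ≈ -0.16000)
(u + √((g - 1*9) - 17))*(-2*K(-5, 6) + 0) = (-4/25 + √((-20 - 1*9) - 17))*(-2*(-5) + 0) = (-4/25 + √((-20 - 9) - 17))*(10 + 0) = (-4/25 + √(-29 - 17))*10 = (-4/25 + √(-46))*10 = (-4/25 + I*√46)*10 = -8/5 + 10*I*√46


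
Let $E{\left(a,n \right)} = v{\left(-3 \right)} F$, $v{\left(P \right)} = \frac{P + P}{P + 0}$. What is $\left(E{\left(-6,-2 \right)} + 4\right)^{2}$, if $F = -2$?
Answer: $0$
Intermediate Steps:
$v{\left(P \right)} = 2$ ($v{\left(P \right)} = \frac{2 P}{P} = 2$)
$E{\left(a,n \right)} = -4$ ($E{\left(a,n \right)} = 2 \left(-2\right) = -4$)
$\left(E{\left(-6,-2 \right)} + 4\right)^{2} = \left(-4 + 4\right)^{2} = 0^{2} = 0$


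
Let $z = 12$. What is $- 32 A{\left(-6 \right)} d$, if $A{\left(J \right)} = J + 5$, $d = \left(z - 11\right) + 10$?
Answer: $352$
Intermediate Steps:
$d = 11$ ($d = \left(12 - 11\right) + 10 = 1 + 10 = 11$)
$A{\left(J \right)} = 5 + J$
$- 32 A{\left(-6 \right)} d = - 32 \left(5 - 6\right) 11 = \left(-32\right) \left(-1\right) 11 = 32 \cdot 11 = 352$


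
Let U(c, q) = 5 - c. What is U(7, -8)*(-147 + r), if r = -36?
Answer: 366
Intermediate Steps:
U(7, -8)*(-147 + r) = (5 - 1*7)*(-147 - 36) = (5 - 7)*(-183) = -2*(-183) = 366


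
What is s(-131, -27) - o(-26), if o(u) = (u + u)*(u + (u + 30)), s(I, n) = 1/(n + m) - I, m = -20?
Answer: -47612/47 ≈ -1013.0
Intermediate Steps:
s(I, n) = 1/(-20 + n) - I (s(I, n) = 1/(n - 20) - I = 1/(-20 + n) - I)
o(u) = 2*u*(30 + 2*u) (o(u) = (2*u)*(u + (30 + u)) = (2*u)*(30 + 2*u) = 2*u*(30 + 2*u))
s(-131, -27) - o(-26) = (1 + 20*(-131) - 1*(-131)*(-27))/(-20 - 27) - 4*(-26)*(15 - 26) = (1 - 2620 - 3537)/(-47) - 4*(-26)*(-11) = -1/47*(-6156) - 1*1144 = 6156/47 - 1144 = -47612/47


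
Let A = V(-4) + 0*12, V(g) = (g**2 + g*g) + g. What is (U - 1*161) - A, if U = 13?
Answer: -176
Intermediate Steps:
V(g) = g + 2*g**2 (V(g) = (g**2 + g**2) + g = 2*g**2 + g = g + 2*g**2)
A = 28 (A = -4*(1 + 2*(-4)) + 0*12 = -4*(1 - 8) + 0 = -4*(-7) + 0 = 28 + 0 = 28)
(U - 1*161) - A = (13 - 1*161) - 1*28 = (13 - 161) - 28 = -148 - 28 = -176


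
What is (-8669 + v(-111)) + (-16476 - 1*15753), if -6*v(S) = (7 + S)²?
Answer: -128102/3 ≈ -42701.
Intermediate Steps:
v(S) = -(7 + S)²/6
(-8669 + v(-111)) + (-16476 - 1*15753) = (-8669 - (7 - 111)²/6) + (-16476 - 1*15753) = (-8669 - ⅙*(-104)²) + (-16476 - 15753) = (-8669 - ⅙*10816) - 32229 = (-8669 - 5408/3) - 32229 = -31415/3 - 32229 = -128102/3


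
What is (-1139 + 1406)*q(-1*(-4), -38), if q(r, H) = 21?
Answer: 5607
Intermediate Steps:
(-1139 + 1406)*q(-1*(-4), -38) = (-1139 + 1406)*21 = 267*21 = 5607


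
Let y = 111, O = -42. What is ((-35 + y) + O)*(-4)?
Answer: -136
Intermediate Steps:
((-35 + y) + O)*(-4) = ((-35 + 111) - 42)*(-4) = (76 - 42)*(-4) = 34*(-4) = -136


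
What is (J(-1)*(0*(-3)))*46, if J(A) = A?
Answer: 0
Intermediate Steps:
(J(-1)*(0*(-3)))*46 = -0*(-3)*46 = -1*0*46 = 0*46 = 0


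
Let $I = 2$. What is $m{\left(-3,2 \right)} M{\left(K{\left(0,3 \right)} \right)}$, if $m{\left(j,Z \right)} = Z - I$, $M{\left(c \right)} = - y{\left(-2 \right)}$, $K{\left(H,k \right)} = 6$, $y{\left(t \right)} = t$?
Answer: $0$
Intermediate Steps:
$M{\left(c \right)} = 2$ ($M{\left(c \right)} = \left(-1\right) \left(-2\right) = 2$)
$m{\left(j,Z \right)} = -2 + Z$ ($m{\left(j,Z \right)} = Z - 2 = -2 + Z$)
$m{\left(-3,2 \right)} M{\left(K{\left(0,3 \right)} \right)} = \left(-2 + 2\right) 2 = 0 \cdot 2 = 0$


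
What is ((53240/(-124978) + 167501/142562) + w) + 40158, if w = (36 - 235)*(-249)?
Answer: 6715835256769/74861822 ≈ 89710.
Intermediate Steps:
w = 49551 (w = -199*(-249) = 49551)
((53240/(-124978) + 167501/142562) + w) + 40158 = ((53240/(-124978) + 167501/142562) + 49551) + 40158 = ((53240*(-1/124978) + 167501*(1/142562)) + 49551) + 40158 = ((-26620/62489 + 9853/8386) + 49551) + 40158 = (56066971/74861822 + 49551) + 40158 = 3709534208893/74861822 + 40158 = 6715835256769/74861822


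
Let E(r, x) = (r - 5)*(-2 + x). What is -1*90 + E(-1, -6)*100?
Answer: 4710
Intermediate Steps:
E(r, x) = (-5 + r)*(-2 + x)
-1*90 + E(-1, -6)*100 = -1*90 + (10 - 5*(-6) - 2*(-1) - 1*(-6))*100 = -90 + (10 + 30 + 2 + 6)*100 = -90 + 48*100 = -90 + 4800 = 4710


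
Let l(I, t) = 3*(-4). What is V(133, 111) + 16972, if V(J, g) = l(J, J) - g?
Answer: 16849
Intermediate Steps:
l(I, t) = -12
V(J, g) = -12 - g
V(133, 111) + 16972 = (-12 - 1*111) + 16972 = (-12 - 111) + 16972 = -123 + 16972 = 16849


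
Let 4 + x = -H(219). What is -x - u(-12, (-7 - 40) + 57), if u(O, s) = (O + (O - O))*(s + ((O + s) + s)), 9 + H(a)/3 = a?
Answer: 850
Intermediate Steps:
H(a) = -27 + 3*a
u(O, s) = O*(O + 3*s) (u(O, s) = (O + 0)*(s + (O + 2*s)) = O*(O + 3*s))
x = -634 (x = -4 - (-27 + 3*219) = -4 - (-27 + 657) = -4 - 1*630 = -4 - 630 = -634)
-x - u(-12, (-7 - 40) + 57) = -1*(-634) - (-12)*(-12 + 3*((-7 - 40) + 57)) = 634 - (-12)*(-12 + 3*(-47 + 57)) = 634 - (-12)*(-12 + 3*10) = 634 - (-12)*(-12 + 30) = 634 - (-12)*18 = 634 - 1*(-216) = 634 + 216 = 850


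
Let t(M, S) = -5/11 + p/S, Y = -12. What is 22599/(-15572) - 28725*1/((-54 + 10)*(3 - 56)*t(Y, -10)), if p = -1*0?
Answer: 10583769/412658 ≈ 25.648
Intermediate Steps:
p = 0
t(M, S) = -5/11 (t(M, S) = -5/11 + 0/S = -5*1/11 + 0 = -5/11 + 0 = -5/11)
22599/(-15572) - 28725*1/((-54 + 10)*(3 - 56)*t(Y, -10)) = 22599/(-15572) - 28725*(-11/(5*(-54 + 10)*(3 - 56))) = 22599*(-1/15572) - 28725/(-44*(-53)*(-5/11)) = -22599/15572 - 28725/(2332*(-5/11)) = -22599/15572 - 28725/(-1060) = -22599/15572 - 28725*(-1/1060) = -22599/15572 + 5745/212 = 10583769/412658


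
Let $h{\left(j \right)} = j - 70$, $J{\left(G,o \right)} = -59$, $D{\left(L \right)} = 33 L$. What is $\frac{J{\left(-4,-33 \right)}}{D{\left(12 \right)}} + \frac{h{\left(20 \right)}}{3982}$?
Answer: $- \frac{11579}{71676} \approx -0.16155$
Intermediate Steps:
$h{\left(j \right)} = -70 + j$
$\frac{J{\left(-4,-33 \right)}}{D{\left(12 \right)}} + \frac{h{\left(20 \right)}}{3982} = - \frac{59}{33 \cdot 12} + \frac{-70 + 20}{3982} = - \frac{59}{396} - \frac{25}{1991} = - \frac{11579}{71676}$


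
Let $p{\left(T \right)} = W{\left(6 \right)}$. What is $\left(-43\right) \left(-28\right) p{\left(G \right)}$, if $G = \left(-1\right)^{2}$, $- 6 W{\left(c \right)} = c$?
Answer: $-1204$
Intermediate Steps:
$W{\left(c \right)} = - \frac{c}{6}$
$G = 1$
$p{\left(T \right)} = -1$ ($p{\left(T \right)} = \left(- \frac{1}{6}\right) 6 = -1$)
$\left(-43\right) \left(-28\right) p{\left(G \right)} = \left(-43\right) \left(-28\right) \left(-1\right) = 1204 \left(-1\right) = -1204$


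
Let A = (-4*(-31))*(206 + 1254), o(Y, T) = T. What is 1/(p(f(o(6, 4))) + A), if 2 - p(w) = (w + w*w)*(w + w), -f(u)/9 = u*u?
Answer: 1/6111538 ≈ 1.6362e-7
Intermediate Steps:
f(u) = -9*u**2 (f(u) = -9*u*u = -9*u**2)
p(w) = 2 - 2*w*(w + w**2) (p(w) = 2 - (w + w*w)*(w + w) = 2 - (w + w**2)*2*w = 2 - 2*w*(w + w**2))
A = 181040 (A = 124*1460 = 181040)
1/(p(f(o(6, 4))) + A) = 1/((2 - 2*(-9*4**2)**2 - 2*(-9*4**2)**3) + 181040) = 1/((2 - 2*(-9*16)**2 - 2*(-9*16)**3) + 181040) = 1/((2 - 2*(-144)**2 - 2*(-144)**3) + 181040) = 1/((2 - 2*20736 - 2*(-2985984)) + 181040) = 1/((2 - 41472 + 5971968) + 181040) = 1/(5930498 + 181040) = 1/6111538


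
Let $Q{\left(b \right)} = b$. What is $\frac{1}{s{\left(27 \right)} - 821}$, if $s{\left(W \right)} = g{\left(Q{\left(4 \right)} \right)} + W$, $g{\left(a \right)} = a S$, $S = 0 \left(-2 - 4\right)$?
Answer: $- \frac{1}{794} \approx -0.0012594$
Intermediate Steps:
$S = 0$ ($S = 0 \left(-6\right) = 0$)
$g{\left(a \right)} = 0$ ($g{\left(a \right)} = a 0 = 0$)
$s{\left(W \right)} = W$ ($s{\left(W \right)} = 0 + W = W$)
$\frac{1}{s{\left(27 \right)} - 821} = \frac{1}{27 - 821} = \frac{1}{-794} = - \frac{1}{794}$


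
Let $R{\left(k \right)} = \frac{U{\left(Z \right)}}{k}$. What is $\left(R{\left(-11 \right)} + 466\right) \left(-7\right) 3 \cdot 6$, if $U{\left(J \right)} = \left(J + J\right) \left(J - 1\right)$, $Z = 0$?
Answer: $-58716$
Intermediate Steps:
$U{\left(J \right)} = 2 J \left(-1 + J\right)$
$R{\left(k \right)} = 0$ ($R{\left(k \right)} = \frac{2 \cdot 0 \left(-1 + 0\right)}{k} = \frac{2 \cdot 0 \left(-1\right)}{k} = \frac{0}{k} = 0$)
$\left(R{\left(-11 \right)} + 466\right) \left(-7\right) 3 \cdot 6 = \left(0 + 466\right) \left(-7\right) 3 \cdot 6 = 466 \left(\left(-21\right) 6\right) = 466 \left(-126\right) = -58716$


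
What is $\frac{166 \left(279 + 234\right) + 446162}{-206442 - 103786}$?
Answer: $- \frac{132830}{77557} \approx -1.7127$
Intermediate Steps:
$\frac{166 \left(279 + 234\right) + 446162}{-206442 - 103786} = \frac{166 \cdot 513 + 446162}{-310228} = \left(85158 + 446162\right) \left(- \frac{1}{310228}\right) = 531320 \left(- \frac{1}{310228}\right) = - \frac{132830}{77557}$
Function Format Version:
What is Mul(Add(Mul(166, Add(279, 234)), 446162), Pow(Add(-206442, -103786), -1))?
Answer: Rational(-132830, 77557) ≈ -1.7127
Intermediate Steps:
Mul(Add(Mul(166, Add(279, 234)), 446162), Pow(Add(-206442, -103786), -1)) = Mul(Add(Mul(166, 513), 446162), Pow(-310228, -1)) = Mul(Add(85158, 446162), Rational(-1, 310228)) = Mul(531320, Rational(-1, 310228)) = Rational(-132830, 77557)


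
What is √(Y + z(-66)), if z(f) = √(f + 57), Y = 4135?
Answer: √(4135 + 3*I) ≈ 64.304 + 0.0233*I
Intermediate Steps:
z(f) = √(57 + f)
√(Y + z(-66)) = √(4135 + √(57 - 66)) = √(4135 + √(-9)) = √(4135 + 3*I)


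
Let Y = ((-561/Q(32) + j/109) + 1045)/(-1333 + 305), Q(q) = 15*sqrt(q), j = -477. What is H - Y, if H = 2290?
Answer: 64178127/28013 - 187*sqrt(2)/41120 ≈ 2291.0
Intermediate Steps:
Y = -28357/28013 + 187*sqrt(2)/41120 (Y = ((-561*sqrt(2)/120 - 477/109) + 1045)/(-1333 + 305) = ((-561*sqrt(2)/120 - 477*1/109) + 1045)/(-1028) = ((-561*sqrt(2)/120 - 477/109) + 1045)*(-1/1028) = ((-187*sqrt(2)/40 - 477/109) + 1045)*(-1/1028) = ((-477/109 - 187*sqrt(2)/40) + 1045)*(-1/1028) = (113428/109 - 187*sqrt(2)/40)*(-1/1028) = -28357/28013 + 187*sqrt(2)/41120 ≈ -1.0058)
H - Y = 2290 - (-28357/28013 + 187*sqrt(2)/41120) = 2290 + (28357/28013 - 187*sqrt(2)/41120) = 64178127/28013 - 187*sqrt(2)/41120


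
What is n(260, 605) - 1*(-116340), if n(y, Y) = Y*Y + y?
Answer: 482625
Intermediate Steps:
n(y, Y) = y + Y² (n(y, Y) = Y² + y = y + Y²)
n(260, 605) - 1*(-116340) = (260 + 605²) - 1*(-116340) = (260 + 366025) + 116340 = 366285 + 116340 = 482625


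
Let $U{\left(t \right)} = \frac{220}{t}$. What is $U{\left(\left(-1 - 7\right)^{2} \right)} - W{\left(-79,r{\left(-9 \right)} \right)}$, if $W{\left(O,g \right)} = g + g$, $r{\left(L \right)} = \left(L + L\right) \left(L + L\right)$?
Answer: $- \frac{10313}{16} \approx -644.56$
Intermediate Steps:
$r{\left(L \right)} = 4 L^{2}$ ($r{\left(L \right)} = 2 L 2 L = 4 L^{2}$)
$W{\left(O,g \right)} = 2 g$
$U{\left(\left(-1 - 7\right)^{2} \right)} - W{\left(-79,r{\left(-9 \right)} \right)} = \frac{220}{\left(-1 - 7\right)^{2}} - 2 \cdot 4 \left(-9\right)^{2} = \frac{220}{\left(-8\right)^{2}} - 2 \cdot 4 \cdot 81 = \frac{220}{64} - 2 \cdot 324 = 220 \cdot \frac{1}{64} - 648 = \frac{55}{16} - 648 = - \frac{10313}{16}$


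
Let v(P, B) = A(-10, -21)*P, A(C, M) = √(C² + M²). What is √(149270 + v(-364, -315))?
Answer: √(149270 - 364*√541) ≈ 375.24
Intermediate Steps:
v(P, B) = P*√541 (v(P, B) = √((-10)² + (-21)²)*P = √(100 + 441)*P = √541*P = P*√541)
√(149270 + v(-364, -315)) = √(149270 - 364*√541)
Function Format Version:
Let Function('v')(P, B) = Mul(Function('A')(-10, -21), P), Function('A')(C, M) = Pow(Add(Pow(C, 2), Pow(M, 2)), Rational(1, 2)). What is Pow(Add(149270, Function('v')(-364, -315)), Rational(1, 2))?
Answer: Pow(Add(149270, Mul(-364, Pow(541, Rational(1, 2)))), Rational(1, 2)) ≈ 375.24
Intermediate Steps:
Function('v')(P, B) = Mul(P, Pow(541, Rational(1, 2))) (Function('v')(P, B) = Mul(Pow(Add(Pow(-10, 2), Pow(-21, 2)), Rational(1, 2)), P) = Mul(Pow(Add(100, 441), Rational(1, 2)), P) = Mul(Pow(541, Rational(1, 2)), P) = Mul(P, Pow(541, Rational(1, 2))))
Pow(Add(149270, Function('v')(-364, -315)), Rational(1, 2)) = Pow(Add(149270, Mul(-364, Pow(541, Rational(1, 2)))), Rational(1, 2))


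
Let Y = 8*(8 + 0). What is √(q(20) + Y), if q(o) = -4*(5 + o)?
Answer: 6*I ≈ 6.0*I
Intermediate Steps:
q(o) = -20 - 4*o
Y = 64 (Y = 8*8 = 64)
√(q(20) + Y) = √((-20 - 4*20) + 64) = √((-20 - 80) + 64) = √(-100 + 64) = √(-36) = 6*I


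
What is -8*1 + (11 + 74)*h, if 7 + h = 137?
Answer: 11042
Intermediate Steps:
h = 130 (h = -7 + 137 = 130)
-8*1 + (11 + 74)*h = -8*1 + (11 + 74)*130 = -8 + 85*130 = -8 + 11050 = 11042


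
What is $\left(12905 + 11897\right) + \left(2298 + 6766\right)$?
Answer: $33866$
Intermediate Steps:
$\left(12905 + 11897\right) + \left(2298 + 6766\right) = 24802 + 9064 = 33866$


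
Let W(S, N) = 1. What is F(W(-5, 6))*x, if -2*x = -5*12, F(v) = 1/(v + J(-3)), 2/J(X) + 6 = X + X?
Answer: 36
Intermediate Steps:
J(X) = 2/(-6 + 2*X) (J(X) = 2/(-6 + (X + X)) = 2/(-6 + 2*X))
F(v) = 1/(-⅙ + v) (F(v) = 1/(v + 1/(-3 - 3)) = 1/(v + 1/(-6)) = 1/(v - ⅙) = 1/(-⅙ + v))
x = 30 (x = -(-5)*12/2 = -½*(-60) = 30)
F(W(-5, 6))*x = (6/(-1 + 6*1))*30 = (6/(-1 + 6))*30 = (6/5)*30 = 36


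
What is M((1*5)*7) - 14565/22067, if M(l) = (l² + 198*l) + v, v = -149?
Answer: 176653837/22067 ≈ 8005.3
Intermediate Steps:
M(l) = -149 + l² + 198*l (M(l) = (l² + 198*l) - 149 = -149 + l² + 198*l)
M((1*5)*7) - 14565/22067 = (-149 + ((1*5)*7)² + 198*((1*5)*7)) - 14565/22067 = (-149 + (5*7)² + 198*(5*7)) - 14565/22067 = (-149 + 35² + 198*35) - 1*14565/22067 = (-149 + 1225 + 6930) - 14565/22067 = 8006 - 14565/22067 = 176653837/22067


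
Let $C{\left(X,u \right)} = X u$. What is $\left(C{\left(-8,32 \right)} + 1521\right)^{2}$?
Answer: $1600225$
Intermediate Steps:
$\left(C{\left(-8,32 \right)} + 1521\right)^{2} = \left(\left(-8\right) 32 + 1521\right)^{2} = \left(-256 + 1521\right)^{2} = 1265^{2} = 1600225$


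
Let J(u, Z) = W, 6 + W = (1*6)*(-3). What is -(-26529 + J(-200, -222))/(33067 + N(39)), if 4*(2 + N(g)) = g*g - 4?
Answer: 106212/133777 ≈ 0.79395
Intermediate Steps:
N(g) = -3 + g**2/4 (N(g) = -2 + (g*g - 4)/4 = -2 + (g**2 - 4)/4 = -2 + (-4 + g**2)/4 = -2 + (-1 + g**2/4) = -3 + g**2/4)
W = -24 (W = -6 + (1*6)*(-3) = -6 + 6*(-3) = -6 - 18 = -24)
J(u, Z) = -24
-(-26529 + J(-200, -222))/(33067 + N(39)) = -(-26529 - 24)/(33067 + (-3 + (1/4)*39**2)) = -(-26553)/(33067 + (-3 + (1/4)*1521)) = -(-26553)/(33067 + (-3 + 1521/4)) = -(-26553)/(33067 + 1509/4) = -(-26553)/133777/4 = -(-26553)*4/133777 = -1*(-106212/133777) = 106212/133777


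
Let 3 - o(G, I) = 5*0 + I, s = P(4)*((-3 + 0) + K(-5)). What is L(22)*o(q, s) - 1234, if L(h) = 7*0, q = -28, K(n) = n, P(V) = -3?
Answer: -1234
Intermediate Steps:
L(h) = 0
s = 24 (s = -3*((-3 + 0) - 5) = -3*(-3 - 5) = -3*(-8) = 24)
o(G, I) = 3 - I (o(G, I) = 3 - (5*0 + I) = 3 - (0 + I) = 3 - I)
L(22)*o(q, s) - 1234 = 0*(3 - 1*24) - 1234 = 0*(3 - 24) - 1234 = 0*(-21) - 1234 = 0 - 1234 = -1234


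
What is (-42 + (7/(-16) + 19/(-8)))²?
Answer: 514089/256 ≈ 2008.2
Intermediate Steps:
(-42 + (7/(-16) + 19/(-8)))² = (-42 + (7*(-1/16) + 19*(-⅛)))² = (-42 + (-7/16 - 19/8))² = (-42 - 45/16)² = (-717/16)² = 514089/256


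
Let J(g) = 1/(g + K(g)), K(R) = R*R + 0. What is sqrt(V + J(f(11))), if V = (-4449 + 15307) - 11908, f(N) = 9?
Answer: I*sqrt(944990)/30 ≈ 32.404*I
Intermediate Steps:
K(R) = R**2 (K(R) = R**2 + 0 = R**2)
J(g) = 1/(g + g**2)
V = -1050 (V = 10858 - 11908 = -1050)
sqrt(V + J(f(11))) = sqrt(-1050 + 1/(9*(1 + 9))) = sqrt(-1050 + (1/9)/10) = sqrt(-1050 + (1/9)*(1/10)) = sqrt(-1050 + 1/90) = sqrt(-94499/90) = I*sqrt(944990)/30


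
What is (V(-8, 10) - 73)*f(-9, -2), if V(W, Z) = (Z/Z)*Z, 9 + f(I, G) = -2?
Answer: 693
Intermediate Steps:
f(I, G) = -11 (f(I, G) = -9 - 2 = -11)
V(W, Z) = Z (V(W, Z) = 1*Z = Z)
(V(-8, 10) - 73)*f(-9, -2) = (10 - 73)*(-11) = -63*(-11) = 693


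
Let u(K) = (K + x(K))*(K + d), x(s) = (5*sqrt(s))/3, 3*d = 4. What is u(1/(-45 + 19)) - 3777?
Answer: -7659857/2028 + 505*I*sqrt(26)/6084 ≈ -3777.1 + 0.42324*I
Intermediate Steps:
d = 4/3 (d = (1/3)*4 = 4/3 ≈ 1.3333)
x(s) = 5*sqrt(s)/3 (x(s) = (5*sqrt(s))*(1/3) = 5*sqrt(s)/3)
u(K) = (4/3 + K)*(K + 5*sqrt(K)/3) (u(K) = (K + 5*sqrt(K)/3)*(K + 4/3) = (K + 5*sqrt(K)/3)*(4/3 + K) = (4/3 + K)*(K + 5*sqrt(K)/3))
u(1/(-45 + 19)) - 3777 = ((1/(-45 + 19))**2 + 4/(3*(-45 + 19)) + 5*(1/(-45 + 19))**(3/2)/3 + 20*sqrt(1/(-45 + 19))/9) - 3777 = ((1/(-26))**2 + (4/3)/(-26) + 5*(1/(-26))**(3/2)/3 + 20*sqrt(1/(-26))/9) - 3777 = ((-1/26)**2 + (4/3)*(-1/26) + 5*(-1/26)**(3/2)/3 + 20*sqrt(-1/26)/9) - 3777 = (1/676 - 2/39 + 5*(-I*sqrt(26)/676)/3 + 20*(I*sqrt(26)/26)/9) - 3777 = (1/676 - 2/39 - 5*I*sqrt(26)/2028 + 10*I*sqrt(26)/117) - 3777 = (-101/2028 + 505*I*sqrt(26)/6084) - 3777 = -7659857/2028 + 505*I*sqrt(26)/6084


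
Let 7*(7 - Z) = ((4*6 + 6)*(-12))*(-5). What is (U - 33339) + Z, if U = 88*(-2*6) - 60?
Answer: -242936/7 ≈ -34705.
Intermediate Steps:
U = -1116 (U = 88*(-12) - 60 = -1056 - 60 = -1116)
Z = -1751/7 (Z = 7 - (4*6 + 6)*(-12)*(-5)/7 = 7 - (24 + 6)*(-12)*(-5)/7 = 7 - 30*(-12)*(-5)/7 = 7 - (-360)*(-5)/7 = 7 - 1/7*1800 = 7 - 1800/7 = -1751/7 ≈ -250.14)
(U - 33339) + Z = (-1116 - 33339) - 1751/7 = -34455 - 1751/7 = -242936/7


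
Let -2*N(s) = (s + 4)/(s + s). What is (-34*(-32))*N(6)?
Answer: -1360/3 ≈ -453.33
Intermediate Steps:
N(s) = -(4 + s)/(4*s) (N(s) = -(s + 4)/(2*(s + s)) = -(4 + s)/(2*(2*s)) = -(4 + s)*1/(2*s)/2 = -(4 + s)/(4*s))
(-34*(-32))*N(6) = (-34*(-32))*((¼)*(-4 - 1*6)/6) = 1088*((¼)*(⅙)*(-4 - 6)) = 1088*((¼)*(⅙)*(-10)) = 1088*(-5/12) = -1360/3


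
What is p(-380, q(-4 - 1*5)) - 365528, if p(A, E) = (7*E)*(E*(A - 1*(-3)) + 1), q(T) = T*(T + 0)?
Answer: -17679440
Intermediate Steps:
q(T) = T² (q(T) = T*T = T²)
p(A, E) = 7*E*(1 + E*(3 + A)) (p(A, E) = (7*E)*(E*(A + 3) + 1) = (7*E)*(E*(3 + A) + 1) = (7*E)*(1 + E*(3 + A)) = 7*E*(1 + E*(3 + A)))
p(-380, q(-4 - 1*5)) - 365528 = 7*(-4 - 1*5)²*(1 + 3*(-4 - 1*5)² - 380*(-4 - 1*5)²) - 365528 = 7*(-4 - 5)²*(1 + 3*(-4 - 5)² - 380*(-4 - 5)²) - 365528 = 7*(-9)²*(1 + 3*(-9)² - 380*(-9)²) - 365528 = 7*81*(1 + 3*81 - 380*81) - 365528 = 7*81*(1 + 243 - 30780) - 365528 = 7*81*(-30536) - 365528 = -17313912 - 365528 = -17679440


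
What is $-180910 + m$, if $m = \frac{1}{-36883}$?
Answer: $- \frac{6672503531}{36883} \approx -1.8091 \cdot 10^{5}$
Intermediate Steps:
$m = - \frac{1}{36883} \approx -2.7113 \cdot 10^{-5}$
$-180910 + m = -180910 - \frac{1}{36883} = - \frac{6672503531}{36883}$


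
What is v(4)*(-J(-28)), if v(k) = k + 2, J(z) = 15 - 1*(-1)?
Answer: -96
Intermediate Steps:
J(z) = 16 (J(z) = 15 + 1 = 16)
v(k) = 2 + k
v(4)*(-J(-28)) = (2 + 4)*(-1*16) = 6*(-16) = -96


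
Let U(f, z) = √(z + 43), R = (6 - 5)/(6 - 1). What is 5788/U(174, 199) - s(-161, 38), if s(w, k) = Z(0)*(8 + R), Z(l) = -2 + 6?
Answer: -164/5 + 2894*√2/11 ≈ 339.27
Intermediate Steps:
Z(l) = 4
R = ⅕ (R = 1/5 = 1*(⅕) = ⅕ ≈ 0.20000)
U(f, z) = √(43 + z)
s(w, k) = 164/5 (s(w, k) = 4*(8 + ⅕) = 4*(41/5) = 164/5)
5788/U(174, 199) - s(-161, 38) = 5788/(√(43 + 199)) - 1*164/5 = 5788/(√242) - 164/5 = 5788/((11*√2)) - 164/5 = 5788*(√2/22) - 164/5 = 2894*√2/11 - 164/5 = -164/5 + 2894*√2/11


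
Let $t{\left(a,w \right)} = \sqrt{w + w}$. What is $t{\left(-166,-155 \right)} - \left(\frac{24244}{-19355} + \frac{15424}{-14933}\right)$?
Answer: $\frac{660567172}{289028215} + i \sqrt{310} \approx 2.2855 + 17.607 i$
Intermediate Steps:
$t{\left(a,w \right)} = \sqrt{2} \sqrt{w}$ ($t{\left(a,w \right)} = \sqrt{2 w} = \sqrt{2} \sqrt{w}$)
$t{\left(-166,-155 \right)} - \left(\frac{24244}{-19355} + \frac{15424}{-14933}\right) = \sqrt{2} \sqrt{-155} - \left(\frac{24244}{-19355} + \frac{15424}{-14933}\right) = \sqrt{2} i \sqrt{155} - \left(24244 \left(- \frac{1}{19355}\right) + 15424 \left(- \frac{1}{14933}\right)\right) = i \sqrt{310} - \left(- \frac{24244}{19355} - \frac{15424}{14933}\right) = i \sqrt{310} - - \frac{660567172}{289028215} = i \sqrt{310} + \frac{660567172}{289028215} = \frac{660567172}{289028215} + i \sqrt{310}$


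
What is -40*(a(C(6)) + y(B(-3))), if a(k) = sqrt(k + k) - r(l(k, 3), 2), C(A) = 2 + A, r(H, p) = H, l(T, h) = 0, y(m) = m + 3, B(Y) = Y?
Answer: -160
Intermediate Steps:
y(m) = 3 + m
a(k) = sqrt(2)*sqrt(k) (a(k) = sqrt(k + k) - 1*0 = sqrt(2*k) + 0 = sqrt(2)*sqrt(k) + 0 = sqrt(2)*sqrt(k))
-40*(a(C(6)) + y(B(-3))) = -40*(sqrt(2)*sqrt(2 + 6) + (3 - 3)) = -40*(sqrt(2)*sqrt(8) + 0) = -40*(sqrt(2)*(2*sqrt(2)) + 0) = -40*(4 + 0) = -40*4 = -160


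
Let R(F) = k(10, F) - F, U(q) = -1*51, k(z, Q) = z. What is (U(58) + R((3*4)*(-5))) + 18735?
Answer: 18754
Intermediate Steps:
U(q) = -51
R(F) = 10 - F
(U(58) + R((3*4)*(-5))) + 18735 = (-51 + (10 - 3*4*(-5))) + 18735 = (-51 + (10 - 12*(-5))) + 18735 = (-51 + (10 - 1*(-60))) + 18735 = (-51 + (10 + 60)) + 18735 = (-51 + 70) + 18735 = 19 + 18735 = 18754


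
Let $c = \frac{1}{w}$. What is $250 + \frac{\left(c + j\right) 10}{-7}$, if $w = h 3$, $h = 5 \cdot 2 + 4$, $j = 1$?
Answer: $\frac{36535}{147} \approx 248.54$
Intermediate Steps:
$h = 14$ ($h = 10 + 4 = 14$)
$w = 42$ ($w = 14 \cdot 3 = 42$)
$c = \frac{1}{42} \approx 0.02381$
$250 + \frac{\left(c + j\right) 10}{-7} = 250 + \frac{\left(\frac{1}{42} + 1\right) 10}{-7} = 250 - \frac{\frac{43}{42} \cdot 10}{7} = 250 - \frac{215}{147} = \frac{36535}{147}$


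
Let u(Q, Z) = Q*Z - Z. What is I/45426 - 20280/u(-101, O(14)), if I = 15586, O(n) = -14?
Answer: -37457603/2702847 ≈ -13.859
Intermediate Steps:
u(Q, Z) = -Z + Q*Z
I/45426 - 20280/u(-101, O(14)) = 15586/45426 - 20280*(-1/(14*(-1 - 101))) = 15586*(1/45426) - 20280/((-14*(-102))) = 7793/22713 - 20280/1428 = 7793/22713 - 20280*1/1428 = 7793/22713 - 1690/119 = -37457603/2702847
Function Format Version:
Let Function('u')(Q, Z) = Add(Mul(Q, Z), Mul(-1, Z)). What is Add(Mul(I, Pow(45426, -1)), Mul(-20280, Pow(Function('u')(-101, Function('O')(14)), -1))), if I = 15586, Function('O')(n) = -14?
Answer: Rational(-37457603, 2702847) ≈ -13.859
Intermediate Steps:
Function('u')(Q, Z) = Add(Mul(-1, Z), Mul(Q, Z))
Add(Mul(I, Pow(45426, -1)), Mul(-20280, Pow(Function('u')(-101, Function('O')(14)), -1))) = Add(Mul(15586, Pow(45426, -1)), Mul(-20280, Pow(Mul(-14, Add(-1, -101)), -1))) = Add(Mul(15586, Rational(1, 45426)), Mul(-20280, Pow(Mul(-14, -102), -1))) = Add(Rational(7793, 22713), Mul(-20280, Pow(1428, -1))) = Add(Rational(7793, 22713), Mul(-20280, Rational(1, 1428))) = Add(Rational(7793, 22713), Rational(-1690, 119)) = Rational(-37457603, 2702847)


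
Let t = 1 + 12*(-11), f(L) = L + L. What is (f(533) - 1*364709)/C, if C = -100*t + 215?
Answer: -363643/13315 ≈ -27.311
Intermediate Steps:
f(L) = 2*L
t = -131 (t = 1 - 132 = -131)
C = 13315 (C = -100*(-131) + 215 = 13100 + 215 = 13315)
(f(533) - 1*364709)/C = (2*533 - 1*364709)/13315 = (1066 - 364709)*(1/13315) = -363643*1/13315 = -363643/13315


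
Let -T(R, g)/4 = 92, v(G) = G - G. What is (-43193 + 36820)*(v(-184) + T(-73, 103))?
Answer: 2345264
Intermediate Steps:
v(G) = 0
T(R, g) = -368 (T(R, g) = -4*92 = -368)
(-43193 + 36820)*(v(-184) + T(-73, 103)) = (-43193 + 36820)*(0 - 368) = -6373*(-368) = 2345264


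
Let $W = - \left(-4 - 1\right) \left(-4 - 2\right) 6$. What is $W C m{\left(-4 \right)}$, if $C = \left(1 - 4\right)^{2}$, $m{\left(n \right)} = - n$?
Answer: $-6480$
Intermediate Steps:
$C = 9$ ($C = \left(-3\right)^{2} = 9$)
$W = -180$ ($W = - \left(-5\right) \left(-6\right) 6 = \left(-1\right) 30 \cdot 6 = \left(-30\right) 6 = -180$)
$W C m{\left(-4 \right)} = \left(-180\right) 9 \left(\left(-1\right) \left(-4\right)\right) = \left(-1620\right) 4 = -6480$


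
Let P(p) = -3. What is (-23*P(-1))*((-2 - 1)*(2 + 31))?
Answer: -6831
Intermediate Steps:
(-23*P(-1))*((-2 - 1)*(2 + 31)) = (-23*(-3))*((-2 - 1)*(2 + 31)) = 69*(-3*33) = 69*(-99) = -6831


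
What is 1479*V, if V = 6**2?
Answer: 53244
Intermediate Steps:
V = 36
1479*V = 1479*36 = 53244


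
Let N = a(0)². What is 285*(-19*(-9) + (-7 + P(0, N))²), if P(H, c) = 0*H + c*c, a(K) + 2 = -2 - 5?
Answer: 12242199795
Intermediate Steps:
a(K) = -9 (a(K) = -2 + (-2 - 5) = -2 - 7 = -9)
N = 81 (N = (-9)² = 81)
P(H, c) = c² (P(H, c) = 0 + c² = c²)
285*(-19*(-9) + (-7 + P(0, N))²) = 285*(-19*(-9) + (-7 + 81²)²) = 285*(171 + (-7 + 6561)²) = 285*(171 + 6554²) = 285*(171 + 42954916) = 285*42955087 = 12242199795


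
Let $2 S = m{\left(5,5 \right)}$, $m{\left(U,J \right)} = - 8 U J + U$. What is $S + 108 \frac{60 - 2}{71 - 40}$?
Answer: $\frac{6483}{62} \approx 104.56$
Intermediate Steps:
$m{\left(U,J \right)} = U - 8 J U$ ($m{\left(U,J \right)} = - 8 J U + U = U - 8 J U$)
$S = - \frac{195}{2}$ ($S = \frac{5 \left(1 - 40\right)}{2} = \frac{5 \left(-39\right)}{2} = \frac{1}{2} \left(-195\right) = - \frac{195}{2} \approx -97.5$)
$S + 108 \frac{60 - 2}{71 - 40} = - \frac{195}{2} + 108 \frac{60 - 2}{71 - 40} = - \frac{195}{2} + 108 \frac{58}{71 - 40} = - \frac{195}{2} + 108 \cdot \frac{58}{31} = - \frac{195}{2} + \frac{6264}{31} = \frac{6483}{62}$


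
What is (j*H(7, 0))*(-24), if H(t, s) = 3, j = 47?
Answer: -3384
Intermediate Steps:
(j*H(7, 0))*(-24) = (47*3)*(-24) = 141*(-24) = -3384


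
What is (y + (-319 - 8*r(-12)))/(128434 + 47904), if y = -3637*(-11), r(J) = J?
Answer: 19892/88169 ≈ 0.22561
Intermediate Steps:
y = 40007
(y + (-319 - 8*r(-12)))/(128434 + 47904) = (40007 + (-319 - 8*(-12)))/(128434 + 47904) = (40007 + (-319 + 96))/176338 = (40007 - 223)*(1/176338) = 39784*(1/176338) = 19892/88169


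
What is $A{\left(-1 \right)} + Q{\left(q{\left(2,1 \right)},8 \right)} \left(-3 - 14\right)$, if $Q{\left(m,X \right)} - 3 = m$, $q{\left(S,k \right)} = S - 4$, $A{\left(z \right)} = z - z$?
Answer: $-17$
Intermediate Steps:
$A{\left(z \right)} = 0$
$q{\left(S,k \right)} = -4 + S$
$Q{\left(m,X \right)} = 3 + m$
$A{\left(-1 \right)} + Q{\left(q{\left(2,1 \right)},8 \right)} \left(-3 - 14\right) = 0 + \left(3 + \left(-4 + 2\right)\right) \left(-3 - 14\right) = 0 + \left(3 - 2\right) \left(-17\right) = 0 + 1 \left(-17\right) = 0 - 17 = -17$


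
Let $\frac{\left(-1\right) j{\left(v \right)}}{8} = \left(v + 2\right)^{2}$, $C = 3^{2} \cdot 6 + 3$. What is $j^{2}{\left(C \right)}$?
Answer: $775511104$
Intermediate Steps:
$C = 57$ ($C = 9 \cdot 6 + 3 = 54 + 3 = 57$)
$j{\left(v \right)} = - 8 \left(2 + v\right)^{2}$ ($j{\left(v \right)} = - 8 \left(v + 2\right)^{2} = - 8 \left(2 + v\right)^{2}$)
$j^{2}{\left(C \right)} = \left(- 8 \left(2 + 57\right)^{2}\right)^{2} = \left(- 8 \cdot 59^{2}\right)^{2} = \left(\left(-8\right) 3481\right)^{2} = \left(-27848\right)^{2} = 775511104$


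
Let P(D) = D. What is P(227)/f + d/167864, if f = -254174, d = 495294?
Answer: 31463188007/10666666084 ≈ 2.9497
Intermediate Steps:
P(227)/f + d/167864 = 227/(-254174) + 495294/167864 = 227*(-1/254174) + 495294*(1/167864) = -227/254174 + 247647/83932 = 31463188007/10666666084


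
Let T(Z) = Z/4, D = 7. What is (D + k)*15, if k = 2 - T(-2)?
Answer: 285/2 ≈ 142.50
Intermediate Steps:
T(Z) = Z/4 (T(Z) = Z*(¼) = Z/4)
k = 5/2 (k = 2 - (-2)/4 = 2 - 1*(-½) = 2 + ½ = 5/2 ≈ 2.5000)
(D + k)*15 = (7 + 5/2)*15 = (19/2)*15 = 285/2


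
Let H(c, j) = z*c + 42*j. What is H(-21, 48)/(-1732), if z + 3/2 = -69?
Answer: -6993/3464 ≈ -2.0188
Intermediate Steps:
z = -141/2 (z = -3/2 - 69 = -141/2 ≈ -70.500)
H(c, j) = 42*j - 141*c/2 (H(c, j) = -141*c/2 + 42*j = 42*j - 141*c/2)
H(-21, 48)/(-1732) = (42*48 - 141/2*(-21))/(-1732) = (2016 + 2961/2)*(-1/1732) = (6993/2)*(-1/1732) = -6993/3464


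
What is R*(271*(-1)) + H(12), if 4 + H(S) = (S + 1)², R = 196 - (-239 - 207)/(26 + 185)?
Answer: -11293527/211 ≈ -53524.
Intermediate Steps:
R = 41802/211 (R = 196 - (-446)/211 = 196 - 1*(-446/211) = 196 + 446/211 = 41802/211 ≈ 198.11)
H(S) = -4 + (1 + S)² (H(S) = -4 + (S + 1)² = -4 + (1 + S)²)
R*(271*(-1)) + H(12) = 41802*(271*(-1))/211 + (-4 + (1 + 12)²) = (41802/211)*(-271) + (-4 + 13²) = -11328342/211 + (-4 + 169) = -11328342/211 + 165 = -11293527/211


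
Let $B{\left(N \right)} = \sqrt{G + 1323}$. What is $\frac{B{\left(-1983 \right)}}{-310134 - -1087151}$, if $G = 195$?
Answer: $\frac{\sqrt{1518}}{777017} \approx 5.0142 \cdot 10^{-5}$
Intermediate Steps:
$B{\left(N \right)} = \sqrt{1518}$ ($B{\left(N \right)} = \sqrt{195 + 1323} = \sqrt{1518}$)
$\frac{B{\left(-1983 \right)}}{-310134 - -1087151} = \frac{\sqrt{1518}}{-310134 - -1087151} = \frac{\sqrt{1518}}{-310134 + 1087151} = \frac{\sqrt{1518}}{777017}$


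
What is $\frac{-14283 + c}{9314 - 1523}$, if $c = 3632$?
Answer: $- \frac{10651}{7791} \approx -1.3671$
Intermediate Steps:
$\frac{-14283 + c}{9314 - 1523} = \frac{-14283 + 3632}{9314 - 1523} = - \frac{10651}{7791}$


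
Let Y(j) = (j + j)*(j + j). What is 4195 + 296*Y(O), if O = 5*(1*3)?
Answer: 270595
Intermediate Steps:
O = 15 (O = 5*3 = 15)
Y(j) = 4*j² (Y(j) = (2*j)*(2*j) = 4*j²)
4195 + 296*Y(O) = 4195 + 296*(4*15²) = 4195 + 296*(4*225) = 4195 + 296*900 = 4195 + 266400 = 270595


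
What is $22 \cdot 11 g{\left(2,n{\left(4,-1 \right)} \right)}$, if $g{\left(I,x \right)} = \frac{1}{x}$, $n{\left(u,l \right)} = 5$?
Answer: $\frac{242}{5} \approx 48.4$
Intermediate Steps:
$22 \cdot 11 g{\left(2,n{\left(4,-1 \right)} \right)} = \frac{22 \cdot 11}{5} = 242 \cdot \frac{1}{5} = \frac{242}{5}$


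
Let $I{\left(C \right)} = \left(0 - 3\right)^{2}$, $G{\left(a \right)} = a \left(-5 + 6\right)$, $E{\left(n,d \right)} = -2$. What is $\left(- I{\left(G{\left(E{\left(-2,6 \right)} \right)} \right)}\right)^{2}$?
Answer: $81$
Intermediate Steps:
$G{\left(a \right)} = a$ ($G{\left(a \right)} = a 1 = a$)
$I{\left(C \right)} = 9$ ($I{\left(C \right)} = \left(-3\right)^{2} = 9$)
$\left(- I{\left(G{\left(E{\left(-2,6 \right)} \right)} \right)}\right)^{2} = \left(\left(-1\right) 9\right)^{2} = \left(-9\right)^{2} = 81$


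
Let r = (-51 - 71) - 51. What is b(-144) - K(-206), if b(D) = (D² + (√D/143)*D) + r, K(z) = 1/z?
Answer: 4235979/206 - 1728*I/143 ≈ 20563.0 - 12.084*I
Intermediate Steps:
r = -173 (r = -122 - 51 = -173)
b(D) = -173 + D² + D^(3/2)/143 (b(D) = (D² + (√D/143)*D) - 173 = (D² + D^(3/2)/143) - 173 = -173 + D² + D^(3/2)/143)
b(-144) - K(-206) = (-173 + (-144)² + (-144)^(3/2)/143) - 1/(-206) = (-173 + 20736 + (-1728*I)/143) - 1*(-1/206) = (-173 + 20736 - 1728*I/143) + 1/206 = (20563 - 1728*I/143) + 1/206 = 4235979/206 - 1728*I/143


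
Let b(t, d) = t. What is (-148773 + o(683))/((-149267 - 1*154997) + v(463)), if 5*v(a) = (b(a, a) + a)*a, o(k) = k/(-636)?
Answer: 473101555/694882152 ≈ 0.68084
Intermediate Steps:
o(k) = -k/636 (o(k) = k*(-1/636) = -k/636)
v(a) = 2*a²/5 (v(a) = ((a + a)*a)/5 = ((2*a)*a)/5 = (2*a²)/5 = 2*a²/5)
(-148773 + o(683))/((-149267 - 1*154997) + v(463)) = (-148773 - 1/636*683)/((-149267 - 1*154997) + (⅖)*463²) = (-148773 - 683/636)/((-149267 - 154997) + (⅖)*214369) = -94620311/(636*(-304264 + 428738/5)) = -94620311/(636*(-1092582/5)) = -94620311/636*(-5/1092582) = 473101555/694882152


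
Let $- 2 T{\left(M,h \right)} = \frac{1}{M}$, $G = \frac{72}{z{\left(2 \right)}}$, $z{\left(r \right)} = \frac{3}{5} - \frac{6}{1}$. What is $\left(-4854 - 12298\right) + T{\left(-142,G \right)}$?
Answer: $- \frac{4871167}{284} \approx -17152.0$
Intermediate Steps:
$z{\left(r \right)} = - \frac{27}{5}$ ($z{\left(r \right)} = 3 \cdot \frac{1}{5} - 6 = \frac{3}{5} - 6 = - \frac{27}{5}$)
$G = - \frac{40}{3}$ ($G = \frac{72}{- \frac{27}{5}} = 72 \left(- \frac{5}{27}\right) = - \frac{40}{3} \approx -13.333$)
$T{\left(M,h \right)} = - \frac{1}{2 M}$
$\left(-4854 - 12298\right) + T{\left(-142,G \right)} = \left(-4854 - 12298\right) - \frac{1}{2 \left(-142\right)} = \left(-4854 - 12298\right) - - \frac{1}{284} = -17152 + \frac{1}{284} = - \frac{4871167}{284}$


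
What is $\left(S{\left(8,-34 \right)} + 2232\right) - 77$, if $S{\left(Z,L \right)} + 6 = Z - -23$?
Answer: $2180$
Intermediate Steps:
$S{\left(Z,L \right)} = 17 + Z$ ($S{\left(Z,L \right)} = -6 + \left(Z - -23\right) = -6 + \left(Z + 23\right) = -6 + \left(23 + Z\right) = 17 + Z$)
$\left(S{\left(8,-34 \right)} + 2232\right) - 77 = \left(\left(17 + 8\right) + 2232\right) - 77 = \left(25 + 2232\right) - 77 = 2257 - 77 = 2180$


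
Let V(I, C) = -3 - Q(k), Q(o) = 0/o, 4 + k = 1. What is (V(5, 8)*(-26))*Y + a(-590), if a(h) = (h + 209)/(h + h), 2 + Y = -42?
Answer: -4049379/1180 ≈ -3431.7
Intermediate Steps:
Y = -44 (Y = -2 - 42 = -44)
k = -3 (k = -4 + 1 = -3)
Q(o) = 0
V(I, C) = -3 (V(I, C) = -3 - 1*0 = -3 + 0 = -3)
a(h) = (209 + h)/(2*h) (a(h) = (209 + h)/((2*h)) = (209 + h)*(1/(2*h)) = (209 + h)/(2*h))
(V(5, 8)*(-26))*Y + a(-590) = -3*(-26)*(-44) + (½)*(209 - 590)/(-590) = 78*(-44) + (½)*(-1/590)*(-381) = -3432 + 381/1180 = -4049379/1180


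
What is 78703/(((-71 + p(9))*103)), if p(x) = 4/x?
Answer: -708327/65405 ≈ -10.830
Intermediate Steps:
78703/(((-71 + p(9))*103)) = 78703/(((-71 + 4/9)*103)) = 78703/((-635/9*103)) = 78703/(-65405/9) = 78703*(-9/65405) = -708327/65405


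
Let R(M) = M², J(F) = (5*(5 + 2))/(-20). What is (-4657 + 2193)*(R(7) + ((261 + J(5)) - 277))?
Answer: -77000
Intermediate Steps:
J(F) = -7/4 (J(F) = (5*7)*(-1/20) = 35*(-1/20) = -7/4)
(-4657 + 2193)*(R(7) + ((261 + J(5)) - 277)) = (-4657 + 2193)*(7² + ((261 - 7/4) - 277)) = -2464*(49 + (1037/4 - 277)) = -2464*(49 - 71/4) = -2464*125/4 = -77000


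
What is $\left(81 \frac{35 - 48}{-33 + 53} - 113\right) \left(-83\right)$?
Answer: $\frac{274979}{20} \approx 13749.0$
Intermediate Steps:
$\left(81 \frac{35 - 48}{-33 + 53} - 113\right) \left(-83\right) = \left(81 \left(- \frac{13}{20}\right) - 113\right) \left(-83\right) = \left(- \frac{1053}{20} - 113\right) \left(-83\right) = \left(- \frac{3313}{20}\right) \left(-83\right) = \frac{274979}{20}$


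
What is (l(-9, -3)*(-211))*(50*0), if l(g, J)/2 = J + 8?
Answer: 0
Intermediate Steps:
l(g, J) = 16 + 2*J (l(g, J) = 2*(J + 8) = 2*(8 + J) = 16 + 2*J)
(l(-9, -3)*(-211))*(50*0) = ((16 + 2*(-3))*(-211))*(50*0) = ((16 - 6)*(-211))*0 = (10*(-211))*0 = -2110*0 = 0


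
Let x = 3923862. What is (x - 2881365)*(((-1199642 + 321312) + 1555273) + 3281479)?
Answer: 4126643059734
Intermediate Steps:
(x - 2881365)*(((-1199642 + 321312) + 1555273) + 3281479) = (3923862 - 2881365)*(((-1199642 + 321312) + 1555273) + 3281479) = 1042497*((-878330 + 1555273) + 3281479) = 1042497*(676943 + 3281479) = 1042497*3958422 = 4126643059734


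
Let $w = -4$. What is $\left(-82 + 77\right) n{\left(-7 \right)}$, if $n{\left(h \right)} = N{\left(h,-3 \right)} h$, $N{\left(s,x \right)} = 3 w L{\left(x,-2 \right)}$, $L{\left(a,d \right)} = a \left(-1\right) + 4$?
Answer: $-2940$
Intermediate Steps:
$L{\left(a,d \right)} = 4 - a$ ($L{\left(a,d \right)} = - a + 4 = 4 - a$)
$N{\left(s,x \right)} = -48 + 12 x$ ($N{\left(s,x \right)} = 3 \left(-4\right) \left(4 - x\right) = - 12 \left(4 - x\right) = -48 + 12 x$)
$n{\left(h \right)} = - 84 h$ ($n{\left(h \right)} = \left(-48 + 12 \left(-3\right)\right) h = \left(-48 - 36\right) h = - 84 h$)
$\left(-82 + 77\right) n{\left(-7 \right)} = \left(-82 + 77\right) \left(\left(-84\right) \left(-7\right)\right) = \left(-5\right) 588 = -2940$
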